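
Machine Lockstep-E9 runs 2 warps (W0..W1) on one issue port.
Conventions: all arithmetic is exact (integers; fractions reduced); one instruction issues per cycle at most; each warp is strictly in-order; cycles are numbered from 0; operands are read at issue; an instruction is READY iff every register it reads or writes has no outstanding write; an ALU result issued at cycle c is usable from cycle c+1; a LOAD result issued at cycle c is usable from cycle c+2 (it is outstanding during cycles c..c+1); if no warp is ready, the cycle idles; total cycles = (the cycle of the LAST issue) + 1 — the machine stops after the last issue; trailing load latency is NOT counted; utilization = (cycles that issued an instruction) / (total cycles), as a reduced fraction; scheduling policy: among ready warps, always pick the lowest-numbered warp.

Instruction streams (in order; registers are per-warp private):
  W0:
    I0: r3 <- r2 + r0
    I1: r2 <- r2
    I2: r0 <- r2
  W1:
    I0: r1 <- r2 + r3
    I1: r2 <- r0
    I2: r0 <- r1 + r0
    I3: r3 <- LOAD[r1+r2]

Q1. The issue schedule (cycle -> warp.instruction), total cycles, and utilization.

cycle 0: W0.I0
cycle 1: W0.I1
cycle 2: W0.I2
cycle 3: W1.I0
cycle 4: W1.I1
cycle 5: W1.I2
cycle 6: W1.I3

Answer: 7 cycles, utilization 1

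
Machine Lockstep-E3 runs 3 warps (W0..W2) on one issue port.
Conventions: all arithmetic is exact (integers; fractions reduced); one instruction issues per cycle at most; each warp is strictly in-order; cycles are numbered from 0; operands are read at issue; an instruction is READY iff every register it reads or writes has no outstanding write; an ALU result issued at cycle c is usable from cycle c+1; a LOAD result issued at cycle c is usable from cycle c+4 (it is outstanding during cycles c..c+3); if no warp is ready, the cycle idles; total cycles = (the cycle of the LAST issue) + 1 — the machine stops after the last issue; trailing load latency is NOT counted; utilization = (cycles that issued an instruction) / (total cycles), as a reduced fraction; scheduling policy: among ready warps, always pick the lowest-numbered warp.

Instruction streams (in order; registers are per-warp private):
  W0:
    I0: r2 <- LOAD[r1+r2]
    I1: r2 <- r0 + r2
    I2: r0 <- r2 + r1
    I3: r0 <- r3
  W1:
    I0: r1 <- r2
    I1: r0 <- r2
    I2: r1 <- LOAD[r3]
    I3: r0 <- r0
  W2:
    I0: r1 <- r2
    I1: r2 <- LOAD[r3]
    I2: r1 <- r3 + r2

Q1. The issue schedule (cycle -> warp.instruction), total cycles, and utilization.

cycle 0: W0.I0
cycle 1: W1.I0
cycle 2: W1.I1
cycle 3: W1.I2
cycle 4: W0.I1
cycle 5: W0.I2
cycle 6: W0.I3
cycle 7: W1.I3
cycle 8: W2.I0
cycle 9: W2.I1
cycle 10: idle
cycle 11: idle
cycle 12: idle
cycle 13: W2.I2

Answer: 14 cycles, utilization 11/14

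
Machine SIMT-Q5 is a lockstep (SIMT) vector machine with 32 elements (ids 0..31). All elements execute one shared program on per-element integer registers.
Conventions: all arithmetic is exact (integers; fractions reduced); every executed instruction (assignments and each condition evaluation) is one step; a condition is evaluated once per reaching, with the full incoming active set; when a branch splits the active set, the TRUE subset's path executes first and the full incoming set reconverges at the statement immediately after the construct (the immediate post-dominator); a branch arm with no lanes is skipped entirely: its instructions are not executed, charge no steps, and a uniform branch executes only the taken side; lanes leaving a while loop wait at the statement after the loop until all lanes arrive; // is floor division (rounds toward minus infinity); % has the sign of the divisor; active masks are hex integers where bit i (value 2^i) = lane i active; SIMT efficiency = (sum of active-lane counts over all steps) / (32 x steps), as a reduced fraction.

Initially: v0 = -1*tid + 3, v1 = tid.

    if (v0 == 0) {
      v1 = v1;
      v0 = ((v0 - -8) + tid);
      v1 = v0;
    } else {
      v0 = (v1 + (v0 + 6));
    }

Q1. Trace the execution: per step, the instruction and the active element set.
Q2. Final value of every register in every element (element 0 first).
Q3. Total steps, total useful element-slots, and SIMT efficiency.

step 0: eval (v0 == 0)               0xffffffff
step 1: v1 <- v1                     0x00000008
step 2: v0 <- ((v0 - -8) + tid)      0x00000008
step 3: v1 <- v0                     0x00000008
step 4: v0 <- (v1 + (v0 + 6))        0xfffffff7

Answer: 5 steps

v0: 9,9,9,11,9,9,9,9,9,9,9,9,9,9,9,9,9,9,9,9,9,9,9,9,9,9,9,9,9,9,9,9
v1: 0,1,2,11,4,5,6,7,8,9,10,11,12,13,14,15,16,17,18,19,20,21,22,23,24,25,26,27,28,29,30,31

steps = 5; useful = 66; efficiency = 66/160 = 33/80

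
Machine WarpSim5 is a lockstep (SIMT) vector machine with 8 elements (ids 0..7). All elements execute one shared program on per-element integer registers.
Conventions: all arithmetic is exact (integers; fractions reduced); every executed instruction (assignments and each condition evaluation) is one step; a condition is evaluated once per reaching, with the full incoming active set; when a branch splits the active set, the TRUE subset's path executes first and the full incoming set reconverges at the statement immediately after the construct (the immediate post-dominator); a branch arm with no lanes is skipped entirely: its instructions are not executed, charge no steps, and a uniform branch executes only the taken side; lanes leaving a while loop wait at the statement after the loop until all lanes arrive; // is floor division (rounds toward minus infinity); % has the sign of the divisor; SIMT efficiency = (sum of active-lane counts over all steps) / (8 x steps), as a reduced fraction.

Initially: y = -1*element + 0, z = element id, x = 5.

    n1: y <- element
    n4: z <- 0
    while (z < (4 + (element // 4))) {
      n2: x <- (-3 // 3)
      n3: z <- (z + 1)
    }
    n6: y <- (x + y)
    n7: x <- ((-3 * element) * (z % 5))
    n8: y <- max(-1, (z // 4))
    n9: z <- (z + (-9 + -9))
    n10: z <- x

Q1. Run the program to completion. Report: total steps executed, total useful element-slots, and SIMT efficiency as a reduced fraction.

Answer: 23 steps, 172 useful, 43/46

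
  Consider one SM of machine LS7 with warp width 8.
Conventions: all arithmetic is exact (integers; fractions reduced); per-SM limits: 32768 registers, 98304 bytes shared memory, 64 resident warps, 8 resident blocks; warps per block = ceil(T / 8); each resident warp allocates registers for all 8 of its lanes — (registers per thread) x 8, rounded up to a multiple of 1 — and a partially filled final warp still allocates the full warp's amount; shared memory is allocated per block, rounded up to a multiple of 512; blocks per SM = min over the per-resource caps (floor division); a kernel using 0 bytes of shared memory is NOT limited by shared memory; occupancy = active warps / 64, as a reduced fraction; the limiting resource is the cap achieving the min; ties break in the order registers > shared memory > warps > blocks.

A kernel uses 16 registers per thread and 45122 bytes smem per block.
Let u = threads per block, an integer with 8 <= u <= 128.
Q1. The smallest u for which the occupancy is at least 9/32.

Answer: u = 65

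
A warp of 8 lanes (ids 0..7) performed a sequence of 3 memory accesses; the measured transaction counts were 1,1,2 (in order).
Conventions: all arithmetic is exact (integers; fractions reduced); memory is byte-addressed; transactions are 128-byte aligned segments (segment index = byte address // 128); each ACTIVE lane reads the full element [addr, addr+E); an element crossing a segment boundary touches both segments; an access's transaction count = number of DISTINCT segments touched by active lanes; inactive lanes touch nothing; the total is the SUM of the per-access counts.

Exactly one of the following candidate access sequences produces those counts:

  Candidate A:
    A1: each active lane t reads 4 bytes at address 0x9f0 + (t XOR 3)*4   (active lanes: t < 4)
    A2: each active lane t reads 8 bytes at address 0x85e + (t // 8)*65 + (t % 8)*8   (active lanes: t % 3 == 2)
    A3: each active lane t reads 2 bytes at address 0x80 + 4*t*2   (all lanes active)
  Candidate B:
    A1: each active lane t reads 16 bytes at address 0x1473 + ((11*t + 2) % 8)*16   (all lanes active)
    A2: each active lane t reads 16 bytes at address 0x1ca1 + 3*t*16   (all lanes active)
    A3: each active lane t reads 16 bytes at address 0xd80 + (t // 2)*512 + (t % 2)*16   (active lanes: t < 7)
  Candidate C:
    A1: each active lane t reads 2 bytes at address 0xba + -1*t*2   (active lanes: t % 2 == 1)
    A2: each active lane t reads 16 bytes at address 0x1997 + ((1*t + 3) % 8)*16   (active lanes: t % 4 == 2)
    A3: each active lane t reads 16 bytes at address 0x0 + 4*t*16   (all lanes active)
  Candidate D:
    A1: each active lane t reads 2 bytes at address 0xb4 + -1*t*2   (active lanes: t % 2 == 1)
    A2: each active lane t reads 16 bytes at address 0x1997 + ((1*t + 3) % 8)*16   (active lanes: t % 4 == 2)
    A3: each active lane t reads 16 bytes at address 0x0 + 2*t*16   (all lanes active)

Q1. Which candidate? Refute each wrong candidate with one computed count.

A: A2 gives 2 transactions, not 1
B: A1 gives 2 transactions, not 1
C: A3 gives 4 transactions, not 2
D: all counts match (1,1,2)

Answer: D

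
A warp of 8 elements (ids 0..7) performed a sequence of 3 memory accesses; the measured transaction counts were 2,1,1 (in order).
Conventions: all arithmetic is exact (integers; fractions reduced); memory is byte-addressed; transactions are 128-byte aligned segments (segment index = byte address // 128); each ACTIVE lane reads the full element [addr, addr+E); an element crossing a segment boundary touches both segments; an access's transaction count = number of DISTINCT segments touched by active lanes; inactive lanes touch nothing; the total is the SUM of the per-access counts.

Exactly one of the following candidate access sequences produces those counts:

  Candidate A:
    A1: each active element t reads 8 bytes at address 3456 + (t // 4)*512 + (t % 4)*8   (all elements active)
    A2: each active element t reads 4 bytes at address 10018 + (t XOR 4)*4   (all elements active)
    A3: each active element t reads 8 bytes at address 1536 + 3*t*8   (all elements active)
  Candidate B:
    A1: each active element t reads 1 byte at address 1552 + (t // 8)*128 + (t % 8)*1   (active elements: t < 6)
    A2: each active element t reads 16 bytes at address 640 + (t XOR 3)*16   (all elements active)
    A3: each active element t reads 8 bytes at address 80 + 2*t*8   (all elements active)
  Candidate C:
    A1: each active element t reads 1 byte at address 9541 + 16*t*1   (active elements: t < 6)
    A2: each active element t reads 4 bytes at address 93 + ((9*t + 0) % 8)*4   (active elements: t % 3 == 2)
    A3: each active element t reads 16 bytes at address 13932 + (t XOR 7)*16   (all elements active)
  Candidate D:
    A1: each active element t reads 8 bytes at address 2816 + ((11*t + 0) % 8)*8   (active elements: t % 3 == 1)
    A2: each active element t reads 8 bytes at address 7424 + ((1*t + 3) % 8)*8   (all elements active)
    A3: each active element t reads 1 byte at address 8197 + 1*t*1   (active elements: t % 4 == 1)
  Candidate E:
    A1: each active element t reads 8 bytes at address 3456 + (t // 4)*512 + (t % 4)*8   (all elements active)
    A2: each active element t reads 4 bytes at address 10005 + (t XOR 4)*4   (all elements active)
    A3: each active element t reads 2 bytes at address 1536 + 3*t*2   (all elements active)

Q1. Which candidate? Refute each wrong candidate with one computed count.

A: A3 gives 2 transactions, not 1
B: A1 gives 1 transaction, not 2
C: A3 gives 2 transactions, not 1
D: A1 gives 1 transaction, not 2
E: all counts match (2,1,1)

Answer: E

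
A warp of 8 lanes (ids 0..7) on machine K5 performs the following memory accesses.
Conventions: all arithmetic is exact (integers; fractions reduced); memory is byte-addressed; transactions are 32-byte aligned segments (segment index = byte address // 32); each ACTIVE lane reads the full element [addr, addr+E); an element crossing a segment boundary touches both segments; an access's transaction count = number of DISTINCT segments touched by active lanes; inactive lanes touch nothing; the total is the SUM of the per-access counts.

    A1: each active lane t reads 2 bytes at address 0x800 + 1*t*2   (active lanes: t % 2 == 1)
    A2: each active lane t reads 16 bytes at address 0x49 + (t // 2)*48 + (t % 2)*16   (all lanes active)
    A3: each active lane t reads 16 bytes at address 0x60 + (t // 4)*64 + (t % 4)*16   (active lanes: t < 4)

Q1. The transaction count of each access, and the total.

A1: 1 transaction
A2: 6 transactions
A3: 2 transactions

Answer: 1,6,2; total 9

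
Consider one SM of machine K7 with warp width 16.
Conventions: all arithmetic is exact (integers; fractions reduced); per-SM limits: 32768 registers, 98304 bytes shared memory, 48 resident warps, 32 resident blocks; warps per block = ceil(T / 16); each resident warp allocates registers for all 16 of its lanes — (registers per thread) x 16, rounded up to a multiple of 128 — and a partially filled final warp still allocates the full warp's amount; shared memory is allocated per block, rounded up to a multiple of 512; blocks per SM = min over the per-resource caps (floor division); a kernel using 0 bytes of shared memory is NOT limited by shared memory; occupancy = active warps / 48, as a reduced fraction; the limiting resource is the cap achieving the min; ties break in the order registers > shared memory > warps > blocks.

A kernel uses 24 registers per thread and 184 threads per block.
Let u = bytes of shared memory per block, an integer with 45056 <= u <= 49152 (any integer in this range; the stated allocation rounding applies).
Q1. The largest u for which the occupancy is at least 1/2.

Answer: u = 49152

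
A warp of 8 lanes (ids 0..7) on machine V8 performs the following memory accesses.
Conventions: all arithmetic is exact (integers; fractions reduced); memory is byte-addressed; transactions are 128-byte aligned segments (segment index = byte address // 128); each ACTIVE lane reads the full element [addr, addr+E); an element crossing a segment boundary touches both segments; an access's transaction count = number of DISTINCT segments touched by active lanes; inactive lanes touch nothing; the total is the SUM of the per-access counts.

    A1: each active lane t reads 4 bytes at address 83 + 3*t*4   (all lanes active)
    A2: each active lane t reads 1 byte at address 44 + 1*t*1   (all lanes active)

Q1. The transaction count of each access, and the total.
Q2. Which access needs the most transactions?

A1: 2 transactions
A2: 1 transaction

Answer: 2,1; total 3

Answer: A1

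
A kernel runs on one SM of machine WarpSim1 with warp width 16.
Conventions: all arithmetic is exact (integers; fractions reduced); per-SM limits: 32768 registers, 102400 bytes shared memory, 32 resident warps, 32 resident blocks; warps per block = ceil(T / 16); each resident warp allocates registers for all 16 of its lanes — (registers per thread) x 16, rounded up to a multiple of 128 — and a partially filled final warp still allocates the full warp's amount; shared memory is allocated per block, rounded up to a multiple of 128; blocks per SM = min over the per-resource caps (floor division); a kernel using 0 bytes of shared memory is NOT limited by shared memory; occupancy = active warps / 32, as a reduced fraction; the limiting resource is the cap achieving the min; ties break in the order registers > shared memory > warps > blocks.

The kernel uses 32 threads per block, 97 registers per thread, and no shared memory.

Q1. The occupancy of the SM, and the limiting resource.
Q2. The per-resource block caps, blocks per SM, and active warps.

Answer: occupancy 9/16, limited by registers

registers: 9 blocks
shared memory: no limit (kernel uses none)
warps: 16 blocks
blocks: 32 blocks

Answer: 9 blocks, 18 active warps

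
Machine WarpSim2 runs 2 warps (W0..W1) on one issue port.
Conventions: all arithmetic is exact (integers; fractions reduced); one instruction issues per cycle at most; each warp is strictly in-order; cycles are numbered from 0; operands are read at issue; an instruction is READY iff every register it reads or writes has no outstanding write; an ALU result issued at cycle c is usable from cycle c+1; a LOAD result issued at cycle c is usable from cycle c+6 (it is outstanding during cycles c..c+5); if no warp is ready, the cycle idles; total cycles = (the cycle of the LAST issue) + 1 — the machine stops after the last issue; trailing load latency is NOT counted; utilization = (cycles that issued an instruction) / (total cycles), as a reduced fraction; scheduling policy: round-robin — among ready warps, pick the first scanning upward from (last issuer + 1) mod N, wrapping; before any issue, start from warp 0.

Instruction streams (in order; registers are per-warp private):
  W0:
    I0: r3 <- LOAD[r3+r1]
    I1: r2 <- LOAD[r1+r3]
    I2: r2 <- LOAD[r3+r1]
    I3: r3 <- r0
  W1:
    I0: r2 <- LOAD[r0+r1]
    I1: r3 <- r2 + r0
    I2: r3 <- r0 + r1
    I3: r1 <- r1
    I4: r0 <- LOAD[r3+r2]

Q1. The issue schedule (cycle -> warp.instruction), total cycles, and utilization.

cycle 0: W0.I0
cycle 1: W1.I0
cycle 2: idle
cycle 3: idle
cycle 4: idle
cycle 5: idle
cycle 6: W0.I1
cycle 7: W1.I1
cycle 8: W1.I2
cycle 9: W1.I3
cycle 10: W1.I4
cycle 11: idle
cycle 12: W0.I2
cycle 13: W0.I3

Answer: 14 cycles, utilization 9/14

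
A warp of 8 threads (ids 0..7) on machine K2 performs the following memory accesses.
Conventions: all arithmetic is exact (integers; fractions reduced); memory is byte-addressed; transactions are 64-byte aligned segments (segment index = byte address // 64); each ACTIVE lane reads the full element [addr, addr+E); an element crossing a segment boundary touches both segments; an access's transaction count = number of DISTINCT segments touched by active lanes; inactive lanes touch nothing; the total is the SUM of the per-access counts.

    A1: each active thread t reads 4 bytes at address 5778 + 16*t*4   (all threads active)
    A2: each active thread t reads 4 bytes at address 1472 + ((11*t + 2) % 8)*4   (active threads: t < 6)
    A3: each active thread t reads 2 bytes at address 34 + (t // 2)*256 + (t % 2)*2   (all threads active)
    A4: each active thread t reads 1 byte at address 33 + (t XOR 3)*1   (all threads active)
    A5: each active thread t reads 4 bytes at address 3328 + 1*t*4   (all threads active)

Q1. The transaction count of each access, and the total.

A1: 8 transactions
A2: 1 transaction
A3: 4 transactions
A4: 1 transaction
A5: 1 transaction

Answer: 8,1,4,1,1; total 15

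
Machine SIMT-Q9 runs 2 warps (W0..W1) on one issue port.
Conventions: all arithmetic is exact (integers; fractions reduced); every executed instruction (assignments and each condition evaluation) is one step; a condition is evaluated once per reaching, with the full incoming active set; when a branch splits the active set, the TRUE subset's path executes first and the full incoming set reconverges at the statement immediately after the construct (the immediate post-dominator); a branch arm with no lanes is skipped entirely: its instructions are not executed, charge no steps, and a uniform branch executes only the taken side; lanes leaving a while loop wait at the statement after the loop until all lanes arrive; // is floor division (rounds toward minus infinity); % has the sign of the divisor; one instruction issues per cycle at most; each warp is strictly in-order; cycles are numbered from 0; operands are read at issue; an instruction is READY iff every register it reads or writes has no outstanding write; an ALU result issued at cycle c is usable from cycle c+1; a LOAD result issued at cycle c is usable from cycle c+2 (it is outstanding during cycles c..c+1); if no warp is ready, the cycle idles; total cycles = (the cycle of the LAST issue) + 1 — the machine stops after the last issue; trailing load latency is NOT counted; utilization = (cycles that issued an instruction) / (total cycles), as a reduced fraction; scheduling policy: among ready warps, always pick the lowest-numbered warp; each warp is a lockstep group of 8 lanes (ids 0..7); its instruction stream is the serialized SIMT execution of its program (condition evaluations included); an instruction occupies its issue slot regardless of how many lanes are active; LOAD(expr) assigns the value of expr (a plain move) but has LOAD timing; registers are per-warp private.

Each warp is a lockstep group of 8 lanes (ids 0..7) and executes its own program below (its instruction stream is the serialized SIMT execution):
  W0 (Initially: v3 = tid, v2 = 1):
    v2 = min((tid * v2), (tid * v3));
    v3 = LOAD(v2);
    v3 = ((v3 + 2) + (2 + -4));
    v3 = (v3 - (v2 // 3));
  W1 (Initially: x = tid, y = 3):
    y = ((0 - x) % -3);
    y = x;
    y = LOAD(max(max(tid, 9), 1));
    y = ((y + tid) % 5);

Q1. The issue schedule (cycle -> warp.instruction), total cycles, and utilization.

cycle 0: W0.I0
cycle 1: W0.I1
cycle 2: W1.I0
cycle 3: W0.I2
cycle 4: W0.I3
cycle 5: W1.I1
cycle 6: W1.I2
cycle 7: idle
cycle 8: W1.I3

Answer: 9 cycles, utilization 8/9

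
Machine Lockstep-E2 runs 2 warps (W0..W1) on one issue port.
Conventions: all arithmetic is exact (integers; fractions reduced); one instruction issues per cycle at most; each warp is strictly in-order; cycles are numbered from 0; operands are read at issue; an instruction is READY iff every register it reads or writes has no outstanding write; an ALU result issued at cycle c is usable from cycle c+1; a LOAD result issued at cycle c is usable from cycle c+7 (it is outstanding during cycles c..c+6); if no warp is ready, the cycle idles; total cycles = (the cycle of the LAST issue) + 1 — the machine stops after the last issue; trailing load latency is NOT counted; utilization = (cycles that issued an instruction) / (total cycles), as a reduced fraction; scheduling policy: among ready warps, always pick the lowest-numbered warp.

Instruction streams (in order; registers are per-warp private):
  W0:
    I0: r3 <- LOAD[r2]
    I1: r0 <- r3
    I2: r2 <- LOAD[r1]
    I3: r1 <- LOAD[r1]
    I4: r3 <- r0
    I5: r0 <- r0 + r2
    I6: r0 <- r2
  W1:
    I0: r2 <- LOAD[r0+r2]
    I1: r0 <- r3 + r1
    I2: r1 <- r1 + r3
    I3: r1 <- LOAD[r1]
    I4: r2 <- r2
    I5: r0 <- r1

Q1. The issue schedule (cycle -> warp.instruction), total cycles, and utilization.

cycle 0: W0.I0
cycle 1: W1.I0
cycle 2: W1.I1
cycle 3: W1.I2
cycle 4: W1.I3
cycle 5: idle
cycle 6: idle
cycle 7: W0.I1
cycle 8: W0.I2
cycle 9: W0.I3
cycle 10: W0.I4
cycle 11: W1.I4
cycle 12: W1.I5
cycle 13: idle
cycle 14: idle
cycle 15: W0.I5
cycle 16: W0.I6

Answer: 17 cycles, utilization 13/17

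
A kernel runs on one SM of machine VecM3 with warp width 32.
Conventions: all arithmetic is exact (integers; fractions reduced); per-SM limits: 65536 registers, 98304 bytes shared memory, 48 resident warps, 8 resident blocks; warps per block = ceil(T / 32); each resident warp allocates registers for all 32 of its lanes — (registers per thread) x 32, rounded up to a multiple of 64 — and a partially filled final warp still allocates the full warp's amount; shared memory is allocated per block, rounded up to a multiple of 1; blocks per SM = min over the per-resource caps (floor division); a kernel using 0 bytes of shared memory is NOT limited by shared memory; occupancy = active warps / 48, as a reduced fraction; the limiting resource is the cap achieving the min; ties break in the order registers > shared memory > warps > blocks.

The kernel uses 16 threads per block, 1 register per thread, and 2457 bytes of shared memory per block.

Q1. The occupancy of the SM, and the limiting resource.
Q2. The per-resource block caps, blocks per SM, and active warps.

Answer: occupancy 1/6, limited by blocks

registers: 1024 blocks
shared memory: 40 blocks
warps: 48 blocks
blocks: 8 blocks

Answer: 8 blocks, 8 active warps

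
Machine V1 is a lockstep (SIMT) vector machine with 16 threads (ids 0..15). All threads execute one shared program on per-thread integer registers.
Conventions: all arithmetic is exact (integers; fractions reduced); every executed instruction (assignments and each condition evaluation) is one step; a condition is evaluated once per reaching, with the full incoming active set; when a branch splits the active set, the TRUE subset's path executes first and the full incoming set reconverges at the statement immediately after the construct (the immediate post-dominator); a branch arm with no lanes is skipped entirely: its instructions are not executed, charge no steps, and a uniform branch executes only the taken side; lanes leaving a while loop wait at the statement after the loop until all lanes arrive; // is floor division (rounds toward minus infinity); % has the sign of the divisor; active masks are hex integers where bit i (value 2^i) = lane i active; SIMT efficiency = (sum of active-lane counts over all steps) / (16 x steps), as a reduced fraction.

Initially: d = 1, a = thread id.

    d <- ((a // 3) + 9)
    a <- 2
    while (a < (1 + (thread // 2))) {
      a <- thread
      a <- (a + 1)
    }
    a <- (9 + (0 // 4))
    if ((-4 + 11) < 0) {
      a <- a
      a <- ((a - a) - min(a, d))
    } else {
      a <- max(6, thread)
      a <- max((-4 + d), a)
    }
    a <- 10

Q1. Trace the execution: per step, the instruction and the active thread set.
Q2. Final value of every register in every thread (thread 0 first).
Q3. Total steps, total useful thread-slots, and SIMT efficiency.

step 0: d <- ((a // 3) + 9)          0xffff
step 1: a <- 2                       0xffff
step 2: eval (a < (1 + (thread // 2))) 0xffff
step 3: a <- thread                  0xfff0
step 4: a <- (a + 1)                 0xfff0
step 5: eval (a < (1 + (thread // 2))) 0xfff0
step 6: a <- (9 + (0 // 4))          0xffff
step 7: eval ((-4 + 11) < 0)         0xffff
step 8: a <- max(6, thread)          0xffff
step 9: a <- max((-4 + d), a)        0xffff
step 10: a <- 10                      0xffff

Answer: 11 steps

d: 9,9,9,10,10,10,11,11,11,12,12,12,13,13,13,14
a: 10,10,10,10,10,10,10,10,10,10,10,10,10,10,10,10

steps = 11; useful = 164; efficiency = 164/176 = 41/44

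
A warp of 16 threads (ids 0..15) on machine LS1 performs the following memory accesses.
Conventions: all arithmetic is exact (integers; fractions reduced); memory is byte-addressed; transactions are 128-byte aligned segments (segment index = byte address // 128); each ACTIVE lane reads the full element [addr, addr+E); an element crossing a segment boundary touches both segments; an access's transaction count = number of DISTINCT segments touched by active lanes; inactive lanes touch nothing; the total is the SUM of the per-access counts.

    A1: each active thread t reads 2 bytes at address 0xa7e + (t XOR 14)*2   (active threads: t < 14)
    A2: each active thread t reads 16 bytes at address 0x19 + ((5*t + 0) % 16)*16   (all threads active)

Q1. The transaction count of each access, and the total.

A1: 1 transaction
A2: 3 transactions

Answer: 1,3; total 4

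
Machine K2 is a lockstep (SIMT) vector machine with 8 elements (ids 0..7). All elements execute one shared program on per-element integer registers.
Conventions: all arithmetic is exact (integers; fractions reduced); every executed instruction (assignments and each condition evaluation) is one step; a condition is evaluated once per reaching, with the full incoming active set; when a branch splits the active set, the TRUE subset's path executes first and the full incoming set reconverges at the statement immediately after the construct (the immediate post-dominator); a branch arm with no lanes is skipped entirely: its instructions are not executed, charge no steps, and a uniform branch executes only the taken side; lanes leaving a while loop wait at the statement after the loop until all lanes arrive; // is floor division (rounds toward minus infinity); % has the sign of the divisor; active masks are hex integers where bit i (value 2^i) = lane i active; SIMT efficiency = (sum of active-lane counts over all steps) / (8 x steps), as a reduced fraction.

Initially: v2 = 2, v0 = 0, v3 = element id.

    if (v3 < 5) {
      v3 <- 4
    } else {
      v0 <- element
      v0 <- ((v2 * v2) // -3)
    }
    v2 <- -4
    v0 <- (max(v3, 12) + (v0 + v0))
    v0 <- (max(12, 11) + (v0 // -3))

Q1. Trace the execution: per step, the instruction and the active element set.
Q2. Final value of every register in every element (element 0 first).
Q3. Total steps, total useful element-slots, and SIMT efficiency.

step 0: eval (v3 < 5)                0xff
step 1: v3 <- 4                      0x1f
step 2: v0 <- element                0xe0
step 3: v0 <- ((v2 * v2) // -3)      0xe0
step 4: v2 <- -4                     0xff
step 5: v0 <- (max(v3, 12) + (v0 + v0)) 0xff
step 6: v0 <- (max(12, 11) + (v0 // -3)) 0xff

Answer: 7 steps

v2: -4,-4,-4,-4,-4,-4,-4,-4
v0: 8,8,8,8,8,9,9,9
v3: 4,4,4,4,4,5,6,7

steps = 7; useful = 43; efficiency = 43/56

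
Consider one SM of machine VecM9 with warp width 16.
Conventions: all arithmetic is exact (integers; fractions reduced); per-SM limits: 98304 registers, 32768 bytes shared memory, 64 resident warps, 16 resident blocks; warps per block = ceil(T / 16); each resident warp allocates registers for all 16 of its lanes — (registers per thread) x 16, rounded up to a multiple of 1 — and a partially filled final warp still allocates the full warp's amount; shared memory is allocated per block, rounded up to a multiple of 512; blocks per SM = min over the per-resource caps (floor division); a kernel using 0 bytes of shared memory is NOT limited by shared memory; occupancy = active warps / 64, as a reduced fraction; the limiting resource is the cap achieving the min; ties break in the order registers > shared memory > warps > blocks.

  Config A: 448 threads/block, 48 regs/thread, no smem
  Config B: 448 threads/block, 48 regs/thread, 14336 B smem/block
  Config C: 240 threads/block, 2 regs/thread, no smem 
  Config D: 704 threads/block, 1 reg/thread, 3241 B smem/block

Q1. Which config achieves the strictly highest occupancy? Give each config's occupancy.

occupancies: A 7/8, B 7/8, C 15/16, D 11/16

Answer: C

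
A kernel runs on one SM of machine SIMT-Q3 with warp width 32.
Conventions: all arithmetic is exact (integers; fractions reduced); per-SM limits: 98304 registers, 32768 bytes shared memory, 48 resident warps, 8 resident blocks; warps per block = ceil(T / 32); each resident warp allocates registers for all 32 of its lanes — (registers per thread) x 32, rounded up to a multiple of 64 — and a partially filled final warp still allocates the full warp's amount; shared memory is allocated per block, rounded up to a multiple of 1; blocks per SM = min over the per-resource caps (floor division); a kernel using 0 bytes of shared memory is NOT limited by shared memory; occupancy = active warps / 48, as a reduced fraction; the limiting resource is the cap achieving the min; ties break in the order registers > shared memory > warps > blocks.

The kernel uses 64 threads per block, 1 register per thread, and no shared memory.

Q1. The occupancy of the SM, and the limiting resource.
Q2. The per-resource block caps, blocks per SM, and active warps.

Answer: occupancy 1/3, limited by blocks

registers: 768 blocks
shared memory: no limit (kernel uses none)
warps: 24 blocks
blocks: 8 blocks

Answer: 8 blocks, 16 active warps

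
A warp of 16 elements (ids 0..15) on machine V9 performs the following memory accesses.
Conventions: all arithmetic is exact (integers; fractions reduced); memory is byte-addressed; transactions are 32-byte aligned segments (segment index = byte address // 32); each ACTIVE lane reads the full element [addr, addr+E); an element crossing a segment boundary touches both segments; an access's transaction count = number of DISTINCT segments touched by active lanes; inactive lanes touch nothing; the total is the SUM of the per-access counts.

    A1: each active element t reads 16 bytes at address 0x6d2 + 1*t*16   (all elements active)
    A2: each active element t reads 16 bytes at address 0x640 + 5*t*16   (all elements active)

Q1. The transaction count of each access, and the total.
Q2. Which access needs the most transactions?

A1: 9 transactions
A2: 16 transactions

Answer: 9,16; total 25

Answer: A2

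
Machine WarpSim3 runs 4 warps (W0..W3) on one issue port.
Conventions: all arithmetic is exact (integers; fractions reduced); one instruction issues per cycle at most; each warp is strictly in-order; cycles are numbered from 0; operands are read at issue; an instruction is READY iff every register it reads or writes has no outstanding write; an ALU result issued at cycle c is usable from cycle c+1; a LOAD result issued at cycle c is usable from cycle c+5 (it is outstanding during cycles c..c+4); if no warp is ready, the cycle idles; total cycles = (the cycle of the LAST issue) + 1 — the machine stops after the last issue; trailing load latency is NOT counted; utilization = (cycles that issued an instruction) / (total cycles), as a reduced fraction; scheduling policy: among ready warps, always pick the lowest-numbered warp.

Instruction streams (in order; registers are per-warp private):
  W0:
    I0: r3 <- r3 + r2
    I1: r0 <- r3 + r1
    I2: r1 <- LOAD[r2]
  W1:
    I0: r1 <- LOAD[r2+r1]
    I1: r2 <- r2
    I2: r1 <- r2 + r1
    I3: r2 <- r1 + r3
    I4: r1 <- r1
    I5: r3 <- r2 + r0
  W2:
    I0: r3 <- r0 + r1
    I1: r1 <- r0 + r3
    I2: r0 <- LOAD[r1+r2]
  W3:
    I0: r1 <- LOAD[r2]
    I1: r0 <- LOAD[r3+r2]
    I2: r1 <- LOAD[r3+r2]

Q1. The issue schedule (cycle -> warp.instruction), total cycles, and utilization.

cycle 0: W0.I0
cycle 1: W0.I1
cycle 2: W0.I2
cycle 3: W1.I0
cycle 4: W1.I1
cycle 5: W2.I0
cycle 6: W2.I1
cycle 7: W2.I2
cycle 8: W1.I2
cycle 9: W1.I3
cycle 10: W1.I4
cycle 11: W1.I5
cycle 12: W3.I0
cycle 13: W3.I1
cycle 14: idle
cycle 15: idle
cycle 16: idle
cycle 17: W3.I2

Answer: 18 cycles, utilization 5/6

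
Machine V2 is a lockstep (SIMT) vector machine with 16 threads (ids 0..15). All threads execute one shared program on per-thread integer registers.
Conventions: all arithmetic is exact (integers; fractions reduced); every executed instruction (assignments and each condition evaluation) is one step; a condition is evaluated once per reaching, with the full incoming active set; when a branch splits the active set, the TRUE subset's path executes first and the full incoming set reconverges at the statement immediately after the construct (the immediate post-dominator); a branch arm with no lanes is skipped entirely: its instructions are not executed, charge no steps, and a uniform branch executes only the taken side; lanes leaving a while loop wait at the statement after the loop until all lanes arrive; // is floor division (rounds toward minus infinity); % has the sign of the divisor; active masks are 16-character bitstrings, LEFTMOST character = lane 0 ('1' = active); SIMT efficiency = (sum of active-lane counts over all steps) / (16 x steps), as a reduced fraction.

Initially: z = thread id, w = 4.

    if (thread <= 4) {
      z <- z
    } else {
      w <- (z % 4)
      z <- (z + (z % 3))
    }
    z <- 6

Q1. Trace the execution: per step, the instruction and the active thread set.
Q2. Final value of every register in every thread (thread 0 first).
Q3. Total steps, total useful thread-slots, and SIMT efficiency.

step 0: eval (thread <= 4)           1111111111111111
step 1: z <- z                       1111100000000000
step 2: w <- (z % 4)                 0000011111111111
step 3: z <- (z + (z % 3))           0000011111111111
step 4: z <- 6                       1111111111111111

Answer: 5 steps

z: 6,6,6,6,6,6,6,6,6,6,6,6,6,6,6,6
w: 4,4,4,4,4,1,2,3,0,1,2,3,0,1,2,3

steps = 5; useful = 59; efficiency = 59/80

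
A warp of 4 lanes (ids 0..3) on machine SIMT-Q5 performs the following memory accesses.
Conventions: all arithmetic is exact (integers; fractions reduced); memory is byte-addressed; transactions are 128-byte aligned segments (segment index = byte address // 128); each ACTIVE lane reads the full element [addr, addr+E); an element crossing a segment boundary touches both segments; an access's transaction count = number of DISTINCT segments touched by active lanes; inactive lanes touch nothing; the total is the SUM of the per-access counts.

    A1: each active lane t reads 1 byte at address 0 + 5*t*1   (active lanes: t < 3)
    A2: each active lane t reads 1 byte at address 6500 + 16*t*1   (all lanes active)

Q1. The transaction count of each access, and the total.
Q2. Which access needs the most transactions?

A1: 1 transaction
A2: 2 transactions

Answer: 1,2; total 3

Answer: A2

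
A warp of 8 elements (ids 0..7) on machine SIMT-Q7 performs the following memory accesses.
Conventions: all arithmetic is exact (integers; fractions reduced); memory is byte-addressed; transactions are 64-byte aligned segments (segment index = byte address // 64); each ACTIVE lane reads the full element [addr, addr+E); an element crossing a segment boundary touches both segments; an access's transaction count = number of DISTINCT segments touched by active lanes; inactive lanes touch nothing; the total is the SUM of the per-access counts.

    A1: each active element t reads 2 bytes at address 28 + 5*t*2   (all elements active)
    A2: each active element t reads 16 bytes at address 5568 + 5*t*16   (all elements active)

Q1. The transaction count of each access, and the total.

A1: 2 transactions
A2: 8 transactions

Answer: 2,8; total 10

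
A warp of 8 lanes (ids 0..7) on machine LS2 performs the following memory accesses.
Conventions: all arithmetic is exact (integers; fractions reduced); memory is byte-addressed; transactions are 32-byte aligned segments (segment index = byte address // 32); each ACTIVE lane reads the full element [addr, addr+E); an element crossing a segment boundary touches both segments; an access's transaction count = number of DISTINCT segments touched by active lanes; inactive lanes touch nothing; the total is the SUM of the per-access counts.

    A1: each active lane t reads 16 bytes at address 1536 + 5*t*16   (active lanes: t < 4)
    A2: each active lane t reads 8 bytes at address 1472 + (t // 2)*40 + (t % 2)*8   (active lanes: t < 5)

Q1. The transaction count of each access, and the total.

A1: 4 transactions
A2: 3 transactions

Answer: 4,3; total 7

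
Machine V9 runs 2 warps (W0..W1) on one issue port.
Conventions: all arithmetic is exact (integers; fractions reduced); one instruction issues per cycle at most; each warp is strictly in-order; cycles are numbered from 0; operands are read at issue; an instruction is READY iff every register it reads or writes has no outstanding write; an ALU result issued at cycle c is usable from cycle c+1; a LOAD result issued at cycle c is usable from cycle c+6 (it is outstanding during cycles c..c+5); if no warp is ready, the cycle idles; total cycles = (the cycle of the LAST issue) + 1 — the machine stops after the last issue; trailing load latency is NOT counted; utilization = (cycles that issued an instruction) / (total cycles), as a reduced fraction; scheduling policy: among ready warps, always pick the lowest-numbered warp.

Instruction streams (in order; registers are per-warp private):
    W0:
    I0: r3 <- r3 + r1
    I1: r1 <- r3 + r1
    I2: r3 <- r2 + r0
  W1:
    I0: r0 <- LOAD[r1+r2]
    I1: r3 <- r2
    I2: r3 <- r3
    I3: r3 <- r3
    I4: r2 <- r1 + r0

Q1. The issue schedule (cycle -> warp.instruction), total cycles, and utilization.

cycle 0: W0.I0
cycle 1: W0.I1
cycle 2: W0.I2
cycle 3: W1.I0
cycle 4: W1.I1
cycle 5: W1.I2
cycle 6: W1.I3
cycle 7: idle
cycle 8: idle
cycle 9: W1.I4

Answer: 10 cycles, utilization 4/5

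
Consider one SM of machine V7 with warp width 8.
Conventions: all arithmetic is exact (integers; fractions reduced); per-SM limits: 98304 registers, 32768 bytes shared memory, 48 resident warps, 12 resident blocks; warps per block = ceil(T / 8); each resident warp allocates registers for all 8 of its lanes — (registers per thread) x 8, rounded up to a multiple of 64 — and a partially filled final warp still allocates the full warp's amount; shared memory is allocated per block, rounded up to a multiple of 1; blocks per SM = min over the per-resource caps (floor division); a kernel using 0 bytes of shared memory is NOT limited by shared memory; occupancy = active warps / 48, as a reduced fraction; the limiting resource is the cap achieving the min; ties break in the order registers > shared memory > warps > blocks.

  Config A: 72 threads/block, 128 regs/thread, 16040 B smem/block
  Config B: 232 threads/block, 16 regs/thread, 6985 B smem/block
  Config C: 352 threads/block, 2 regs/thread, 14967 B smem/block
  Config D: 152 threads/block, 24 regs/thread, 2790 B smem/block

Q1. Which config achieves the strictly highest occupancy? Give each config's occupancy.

occupancies: A 3/8, B 29/48, C 11/12, D 19/24

Answer: C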